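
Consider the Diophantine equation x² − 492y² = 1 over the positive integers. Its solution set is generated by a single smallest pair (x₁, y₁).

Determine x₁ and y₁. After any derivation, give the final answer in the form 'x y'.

29767 1342

[22; 5,1,1,10,1,1,5,44] for √492; ℓ=8 ⇒ convergent index 7
k=0  a_k=22  p_k/q_k = 22/1
k=1  a_k=5  p_k/q_k = 111/5
k=2  a_k=1  p_k/q_k = 133/6
…
k=6  a_k=1  p_k/q_k = 5390/243
k=7  a_k=5  p_k/q_k = 29767/1342
fundamental: x₁=29767, y₁=1342  (since 886074289 − 492·1800964 = 1)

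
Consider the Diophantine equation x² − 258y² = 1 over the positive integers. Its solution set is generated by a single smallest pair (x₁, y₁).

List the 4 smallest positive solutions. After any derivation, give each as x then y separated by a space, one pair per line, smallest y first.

257 16
132097 8224
67897601 4227120
34899234817 2172731456

d=258: √d = [16; 16,32] (ℓ=2, even), read p_1/q_1
step 0: (16, 1)  from 16·(1,0) + (0,1)
step 1: (257, 16)  from 16·(16,1) + (1,0)
→ (257, 16).  Check: 257²=66049, 258·16²=66048, difference 1.
(257+16√258)^2 = 132097 + 8224√258
(257+16√258)^3 = 67897601 + 4227120√258
(257+16√258)^4 = 34899234817 + 2172731456√258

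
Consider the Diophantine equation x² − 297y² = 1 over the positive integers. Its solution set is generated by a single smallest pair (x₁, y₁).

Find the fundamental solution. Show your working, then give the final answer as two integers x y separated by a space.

48599 2820

d=297: √d = [17; 4,3,1,1,2,1,1,3,4,34] (ℓ=10, even), read p_9/q_9
k=0  a_k=17  p_k/q_k = 17/1
…
k=4  a_k=1  p_k/q_k = 517/30
…
k=6  a_k=1  p_k/q_k = 1844/107
…
k=8  a_k=3  p_k/q_k = 11357/659
k=9  a_k=4  p_k/q_k = 48599/2820
(x₁, y₁) = (48599, 2820);  48599² − 297·2820² = 1 ✓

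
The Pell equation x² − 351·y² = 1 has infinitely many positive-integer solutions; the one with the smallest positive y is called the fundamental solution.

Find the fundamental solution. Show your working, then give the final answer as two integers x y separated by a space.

√351 = [18; 1,2,1,3,2,2,2,3,1,2,1,36, …], period ℓ=12 (even) → k=11
step 0: (18, 1)  from 18·(1,0) + (0,1)
step 1: (19, 1)  from 1·(18,1) + (1,0)
…
step 3: (75, 4)  from 1·(56,3) + (19,1)
step 4: (281, 15)  from 3·(75,4) + (56,3)
…
step 6: (1555, 83)  from 2·(637,34) + (281,15)
step 7: (3747, 200)  from 2·(1555,83) + (637,34)
…
step 9: (16543, 883)  from 1·(12796,683) + (3747,200)
step 10: (45882, 2449)  from 2·(16543,883) + (12796,683)
step 11: (62425, 3332)  from 1·(45882,2449) + (16543,883)
→ (62425, 3332).  Check: 62425²=3896880625, 351·3332²=3896880624, difference 1.

62425 3332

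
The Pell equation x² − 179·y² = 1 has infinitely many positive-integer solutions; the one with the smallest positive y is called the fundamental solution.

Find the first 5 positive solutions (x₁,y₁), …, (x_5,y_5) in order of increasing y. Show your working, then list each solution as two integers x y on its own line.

4190210 313191
35115719688199 2624672120220
294284479589372473370 21995854729733779209
2466227538440333747559727201 184334500894152933286567560
20668022587695847460244899657331050 1544800537983355129318686777395991

√179 → a₀=13, period (2,1,1,1,3,…,1,2,26); ℓ=14 even so k=13
a_0=13:  p_0=13·1+0=13,  q_0=13·0+1=1
…
a_3=1:  p_3=1·40+27=67,  q_3=1·3+2=5
…
a_5=3:  p_5=3·107+67=388,  q_5=3·8+5=29
…
a_8=5:  p_8=5·26999+2047=137042,  q_8=5·2018+153=10243
…
a_10=1:  p_10=1·438125+137042=575167,  q_10=1·32747+10243=42990
a_11=1:  p_11=1·575167+438125=1013292,  q_11=1·42990+32747=75737
a_12=1:  p_12=1·1013292+575167=1588459,  q_12=1·75737+42990=118727
a_13=2:  p_13=2·1588459+1013292=4190210,  q_13=2·118727+75737=313191
→ (4190210, 313191).  Check: 4190210²=17557859844100, 179·313191²=17557859844099, difference 1.
(4190210+313191√179)^2 = 35115719688199 + 2624672120220√179
(4190210+313191√179)^3 = 294284479589372473370 + 21995854729733779209√179
(4190210+313191√179)^4 = 2466227538440333747559727201 + 184334500894152933286567560√179
(4190210+313191√179)^5 = 20668022587695847460244899657331050 + 1544800537983355129318686777395991√179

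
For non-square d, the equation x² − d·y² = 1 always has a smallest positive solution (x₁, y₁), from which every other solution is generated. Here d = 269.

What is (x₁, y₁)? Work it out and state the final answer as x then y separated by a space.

13449 820

√269 → a₀=16, period (2,2,32); ℓ=3 odd so k=5
a_0=16:  p_0=16·1+0=16,  q_0=16·0+1=1
a_1=2:  p_1=2·16+1=33,  q_1=2·1+0=2
a_2=2:  p_2=2·33+16=82,  q_2=2·2+1=5
…
a_4=2:  p_4=2·2657+82=5396,  q_4=2·162+5=329
a_5=2:  p_5=2·5396+2657=13449,  q_5=2·329+162=820
(x₁, y₁) = (13449, 820);  13449² − 269·820² = 1 ✓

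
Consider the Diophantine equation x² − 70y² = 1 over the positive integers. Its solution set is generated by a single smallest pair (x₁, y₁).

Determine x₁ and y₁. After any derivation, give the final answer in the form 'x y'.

[8; 2,1,2,1,2,16] for √70; ℓ=6 ⇒ convergent index 5
a_0=8:  p_0=8·1+0=8,  q_0=8·0+1=1
a_1=2:  p_1=2·8+1=17,  q_1=2·1+0=2
…
a_4=1:  p_4=1·67+25=92,  q_4=1·8+3=11
a_5=2:  p_5=2·92+67=251,  q_5=2·11+8=30
(x₁, y₁) = (251, 30);  251² − 70·30² = 1 ✓

251 30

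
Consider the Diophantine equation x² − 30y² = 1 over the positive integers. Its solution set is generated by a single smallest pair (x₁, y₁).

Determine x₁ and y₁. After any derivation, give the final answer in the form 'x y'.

11 2

d=30: √d = [5; 2,10] (ℓ=2, even), read p_1/q_1
k=0  a_k=5  p_k/q_k = 5/1
k=1  a_k=2  p_k/q_k = 11/2
fundamental: x₁=11, y₁=2  (since 121 − 30·4 = 1)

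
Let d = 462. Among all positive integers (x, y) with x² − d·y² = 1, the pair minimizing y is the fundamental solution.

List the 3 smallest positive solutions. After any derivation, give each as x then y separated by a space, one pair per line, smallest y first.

√462 = [21; 2,42, …], period ℓ=2 (even) → k=1
i=0: a=21 ⇒ p=21, q=1
i=1: a=2 ⇒ p=43, q=2
(x₁, y₁) = (43, 2);  43² − 462·2² = 1 ✓
k=2:  x_2 = 43·43+462·2·2 = 3697,  y_2 = 43·2+2·43 = 172
k=3:  x_3 = 43·3697+462·2·172 = 317899,  y_3 = 43·172+2·3697 = 14790

43 2
3697 172
317899 14790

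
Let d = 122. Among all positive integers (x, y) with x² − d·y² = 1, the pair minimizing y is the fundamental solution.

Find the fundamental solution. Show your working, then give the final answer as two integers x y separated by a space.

√122 = [11; 22, …], period ℓ=1 (odd) → k=1
i=0: a=11 ⇒ p=11, q=1
i=1: a=22 ⇒ p=243, q=22
(x₁, y₁) = (243, 22);  243² − 122·22² = 1 ✓

243 22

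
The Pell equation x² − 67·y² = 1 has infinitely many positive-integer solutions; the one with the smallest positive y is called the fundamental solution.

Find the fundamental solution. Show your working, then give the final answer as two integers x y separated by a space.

48842 5967

d=67: √d = [8; 5,2,1,1,7,1,1,2,5,16] (ℓ=10, even), read p_9/q_9
step 0: (8, 1)  from 8·(1,0) + (0,1)
step 1: (41, 5)  from 5·(8,1) + (1,0)
step 2: (90, 11)  from 2·(41,5) + (8,1)
step 3: (131, 16)  from 1·(90,11) + (41,5)
step 4: (221, 27)  from 1·(131,16) + (90,11)
step 5: (1678, 205)  from 7·(221,27) + (131,16)
step 6: (1899, 232)  from 1·(1678,205) + (221,27)
step 7: (3577, 437)  from 1·(1899,232) + (1678,205)
step 8: (9053, 1106)  from 2·(3577,437) + (1899,232)
step 9: (48842, 5967)  from 5·(9053,1106) + (3577,437)
→ (48842, 5967).  Check: 48842²=2385540964, 67·5967²=2385540963, difference 1.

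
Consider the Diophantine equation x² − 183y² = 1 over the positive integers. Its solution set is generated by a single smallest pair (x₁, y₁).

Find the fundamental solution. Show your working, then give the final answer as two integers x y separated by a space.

√183 = [13; 1,1,8,1,1,26, …], period ℓ=6 (even) → k=5
i=0: a=13 ⇒ p=13, q=1
…
i=2: a=1 ⇒ p=27, q=2
i=3: a=8 ⇒ p=230, q=17
i=4: a=1 ⇒ p=257, q=19
i=5: a=1 ⇒ p=487, q=36
→ (487, 36).  Check: 487²=237169, 183·36²=237168, difference 1.

487 36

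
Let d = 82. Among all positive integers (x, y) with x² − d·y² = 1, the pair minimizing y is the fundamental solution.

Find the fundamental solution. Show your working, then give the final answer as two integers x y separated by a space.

√82 = [9; 18, …], period ℓ=1 (odd) → k=1
a_0=9:  p_0=9·1+0=9,  q_0=9·0+1=1
a_1=18:  p_1=18·9+1=163,  q_1=18·1+0=18
fundamental: x₁=163, y₁=18  (since 26569 − 82·324 = 1)

163 18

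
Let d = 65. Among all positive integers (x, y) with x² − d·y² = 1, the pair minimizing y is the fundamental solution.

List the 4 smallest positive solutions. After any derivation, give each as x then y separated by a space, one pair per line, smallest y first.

d=65: √d = [8; 16] (ℓ=1, odd), read p_1/q_1
k=0  a_k=8  p_k/q_k = 8/1
k=1  a_k=16  p_k/q_k = 129/16
→ (129, 16).  Check: 129²=16641, 65·16²=16640, difference 1.
(129+16√65)^2 = 33281 + 4128√65
(129+16√65)^3 = 8586369 + 1065008√65
(129+16√65)^4 = 2215249921 + 274767936√65

129 16
33281 4128
8586369 1065008
2215249921 274767936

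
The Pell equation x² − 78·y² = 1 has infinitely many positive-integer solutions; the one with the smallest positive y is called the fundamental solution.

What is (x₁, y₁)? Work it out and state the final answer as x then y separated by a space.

√78 = [8; 1,4,1,16, …], period ℓ=4 (even) → k=3
step 0: (8, 1)  from 8·(1,0) + (0,1)
…
step 2: (44, 5)  from 4·(9,1) + (8,1)
step 3: (53, 6)  from 1·(44,5) + (9,1)
fundamental: x₁=53, y₁=6  (since 2809 − 78·36 = 1)

53 6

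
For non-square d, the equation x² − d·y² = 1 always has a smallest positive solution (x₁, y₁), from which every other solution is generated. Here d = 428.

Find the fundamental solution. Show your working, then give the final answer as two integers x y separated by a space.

1850887 89466

d=428: √d = [20; 1,2,4,1,5,10,5,1,4,2,1,40] (ℓ=12, even), read p_11/q_11
i=0: a=20 ⇒ p=20, q=1
i=1: a=1 ⇒ p=21, q=1
…
i=4: a=1 ⇒ p=331, q=16
i=5: a=5 ⇒ p=1924, q=93
i=6: a=10 ⇒ p=19571, q=946
i=7: a=5 ⇒ p=99779, q=4823
i=8: a=1 ⇒ p=119350, q=5769
i=9: a=4 ⇒ p=577179, q=27899
i=10: a=2 ⇒ p=1273708, q=61567
i=11: a=1 ⇒ p=1850887, q=89466
→ (1850887, 89466).  Check: 1850887²=3425782686769, 428·89466²=3425782686768, difference 1.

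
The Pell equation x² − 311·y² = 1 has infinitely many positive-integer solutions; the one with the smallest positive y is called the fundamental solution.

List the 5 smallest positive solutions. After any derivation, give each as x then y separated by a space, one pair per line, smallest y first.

16883880 957397
570130807708799 32329152120720
19252040283316857636360 1091683049815963029803
650098275797375082487964044801 36863691222253451430108430560
21952362553539551163393489436611779400 1244804277907160115380508441163715797

d=311: √d = [17; 1,1,1,2,1,…,1,1,34] (ℓ=16, even), read p_15/q_15
i=0: a=17 ⇒ p=17, q=1
i=1: a=1 ⇒ p=18, q=1
…
i=3: a=1 ⇒ p=53, q=3
…
i=6: a=6 ⇒ p=1305, q=74
…
i=9: a=3 ⇒ p=217583, q=12338
…
i=11: a=1 ⇒ p=1594239, q=90401
…
i=14: a=1 ⇒ p=10724507, q=608131
i=15: a=1 ⇒ p=16883880, q=957397
fundamental: x₁=16883880, y₁=957397  (since 285065403854400 − 311·916609015609 = 1)
(16883880+957397√311)^2 = 570130807708799 + 32329152120720√311
(16883880+957397√311)^3 = 19252040283316857636360 + 1091683049815963029803√311
(16883880+957397√311)^4 = 650098275797375082487964044801 + 36863691222253451430108430560√311
(16883880+957397√311)^5 = 21952362553539551163393489436611779400 + 1244804277907160115380508441163715797√311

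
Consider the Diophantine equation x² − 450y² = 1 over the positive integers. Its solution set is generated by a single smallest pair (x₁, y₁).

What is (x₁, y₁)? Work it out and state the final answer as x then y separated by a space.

19601 924

√450 → a₀=21, period (4,1,2,4,2,1,4,42); ℓ=8 even so k=7
k=0  a_k=21  p_k/q_k = 21/1
…
k=2  a_k=1  p_k/q_k = 106/5
…
k=4  a_k=4  p_k/q_k = 1294/61
k=5  a_k=2  p_k/q_k = 2885/136
k=6  a_k=1  p_k/q_k = 4179/197
k=7  a_k=4  p_k/q_k = 19601/924
fundamental: x₁=19601, y₁=924  (since 384199201 − 450·853776 = 1)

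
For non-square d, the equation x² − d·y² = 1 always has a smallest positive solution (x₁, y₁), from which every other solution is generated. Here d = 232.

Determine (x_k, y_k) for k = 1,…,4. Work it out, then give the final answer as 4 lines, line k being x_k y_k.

√232 = [15; 4,3,7,3,4,30, …], period ℓ=6 (even) → k=5
k=0  a_k=15  p_k/q_k = 15/1
k=1  a_k=4  p_k/q_k = 61/4
…
k=4  a_k=3  p_k/q_k = 4539/298
k=5  a_k=4  p_k/q_k = 19603/1287
fundamental: x₁=19603, y₁=1287  (since 384277609 − 232·1656369 = 1)
(19603+1287√232)^2 = 768555217 + 50458122√232
(19603+1287√232)^3 = 30131975818099 + 1978261129845√232
(19603+1287√232)^4 = 1181354243155834177 + 77559705806244948√232

19603 1287
768555217 50458122
30131975818099 1978261129845
1181354243155834177 77559705806244948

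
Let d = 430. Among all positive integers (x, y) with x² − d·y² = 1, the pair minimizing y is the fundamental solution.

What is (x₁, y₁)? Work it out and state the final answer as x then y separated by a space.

d=430: √d = [20; 1,2,1,3,1,…,2,1,40] (ℓ=14, even), read p_13/q_13
step 0: (20, 1)  from 20·(1,0) + (0,1)
…
step 6: (2675, 129)  from 6·(394,19) + (311,15)
…
step 10: (599138, 28893)  from 3·(155233,7486) + (133439,6435)
step 11: (754371, 36379)  from 1·(599138,28893) + (155233,7486)
step 12: (2107880, 101651)  from 2·(754371,36379) + (599138,28893)
step 13: (2862251, 138030)  from 1·(2107880,101651) + (754371,36379)
fundamental: x₁=2862251, y₁=138030  (since 8192480787001 − 430·19052280900 = 1)

2862251 138030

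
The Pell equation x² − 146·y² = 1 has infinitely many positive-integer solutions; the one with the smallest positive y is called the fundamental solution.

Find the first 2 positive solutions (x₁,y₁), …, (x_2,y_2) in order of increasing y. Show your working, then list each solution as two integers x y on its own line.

d=146: √d = [12; 12,24] (ℓ=2, even), read p_1/q_1
k=0  a_k=12  p_k/q_k = 12/1
k=1  a_k=12  p_k/q_k = 145/12
fundamental: x₁=145, y₁=12  (since 21025 − 146·144 = 1)
n=2: (145,12)∘(145,12) = (145·145+146·12·12, 145·12+12·145) = (42049,3480)

145 12
42049 3480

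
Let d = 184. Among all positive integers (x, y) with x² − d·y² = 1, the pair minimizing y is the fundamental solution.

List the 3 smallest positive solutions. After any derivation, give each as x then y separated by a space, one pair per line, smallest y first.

24335 1794
1184384449 87313980
57643991108495 4249571404806

√184 → a₀=13, period (1,1,3,2,1,2,1,2,3,1,1,26); ℓ=12 even so k=11
i=0: a=13 ⇒ p=13, q=1
…
i=2: a=1 ⇒ p=27, q=2
…
i=4: a=2 ⇒ p=217, q=16
i=5: a=1 ⇒ p=312, q=23
…
i=10: a=1 ⇒ p=13741, q=1013
i=11: a=1 ⇒ p=24335, q=1794
fundamental: x₁=24335, y₁=1794  (since 592192225 − 184·3218436 = 1)
(24335+1794√184)^2 = 1184384449 + 87313980√184
(24335+1794√184)^3 = 57643991108495 + 4249571404806√184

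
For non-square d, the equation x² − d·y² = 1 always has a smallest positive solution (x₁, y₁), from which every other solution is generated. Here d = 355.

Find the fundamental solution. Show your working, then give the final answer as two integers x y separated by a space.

√355 = [18; 1,5,3,3,1,6,1,3,3,5,1,36, …], period ℓ=12 (even) → k=11
a_0=18:  p_0=18·1+0=18,  q_0=18·0+1=1
a_1=1:  p_1=1·18+1=19,  q_1=1·1+0=1
…
a_5=1:  p_5=1·1187+358=1545,  q_5=1·63+19=82
…
a_7=1:  p_7=1·10457+1545=12002,  q_7=1·555+82=637
a_8=3:  p_8=3·12002+10457=46463,  q_8=3·637+555=2466
…
a_10=5:  p_10=5·151391+46463=803418,  q_10=5·8035+2466=42641
a_11=1:  p_11=1·803418+151391=954809,  q_11=1·42641+8035=50676
fundamental: x₁=954809, y₁=50676  (since 911660226481 − 355·2568056976 = 1)

954809 50676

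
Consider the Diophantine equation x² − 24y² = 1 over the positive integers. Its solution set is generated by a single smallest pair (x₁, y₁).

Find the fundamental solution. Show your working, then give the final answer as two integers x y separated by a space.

5 1

√24 → a₀=4, period (1,8); ℓ=2 even so k=1
step 0: (4, 1)  from 4·(1,0) + (0,1)
step 1: (5, 1)  from 1·(4,1) + (1,0)
→ (5, 1).  Check: 5²=25, 24·1²=24, difference 1.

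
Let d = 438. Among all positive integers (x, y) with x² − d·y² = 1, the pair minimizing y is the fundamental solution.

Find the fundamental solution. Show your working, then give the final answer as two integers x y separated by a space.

d=438: √d = [20; 1,12,1,40] (ℓ=4, even), read p_3/q_3
step 0: (20, 1)  from 20·(1,0) + (0,1)
step 1: (21, 1)  from 1·(20,1) + (1,0)
step 2: (272, 13)  from 12·(21,1) + (20,1)
step 3: (293, 14)  from 1·(272,13) + (21,1)
(x₁, y₁) = (293, 14);  293² − 438·14² = 1 ✓

293 14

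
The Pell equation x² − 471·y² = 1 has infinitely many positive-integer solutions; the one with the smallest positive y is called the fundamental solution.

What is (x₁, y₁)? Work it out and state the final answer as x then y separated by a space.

7838695 361188

√471 → a₀=21, period (1,2,2,1,3,…,2,1,42); ℓ=14 even so k=13
a_0=21:  p_0=21·1+0=21,  q_0=21·0+1=1
a_1=1:  p_1=1·21+1=22,  q_1=1·1+0=1
…
a_8=4:  p_8=4·48809+3429=198665,  q_8=4·2249+158=9154
…
a_12=2:  p_12=2·2331742+843469=5506953,  q_12=2·107441+38865=253747
a_13=1:  p_13=1·5506953+2331742=7838695,  q_13=1·253747+107441=361188
fundamental: x₁=7838695, y₁=361188  (since 61445139303025 − 471·130456771344 = 1)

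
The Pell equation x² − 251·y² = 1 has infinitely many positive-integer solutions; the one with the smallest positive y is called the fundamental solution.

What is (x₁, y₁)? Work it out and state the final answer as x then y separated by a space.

3674890 231957

√251 → a₀=15, period (1,5,2,1,2,…,5,1,30); ℓ=14 even so k=13
step 0: (15, 1)  from 15·(1,0) + (0,1)
step 1: (16, 1)  from 1·(15,1) + (1,0)
step 2: (95, 6)  from 5·(16,1) + (15,1)
step 3: (206, 13)  from 2·(95,6) + (16,1)
step 4: (301, 19)  from 1·(206,13) + (95,6)
step 5: (808, 51)  from 2·(301,19) + (206,13)
…
step 7: (29563, 1866)  from 15·(1917,121) + (808,51)
…
step 10: (212692, 13425)  from 1·(151649,9572) + (61043,3853)
…
step 12: (3097857, 195535)  from 5·(577033,36422) + (212692,13425)
step 13: (3674890, 231957)  from 1·(3097857,195535) + (577033,36422)
→ (3674890, 231957).  Check: 3674890²=13504816512100, 251·231957²=13504816512099, difference 1.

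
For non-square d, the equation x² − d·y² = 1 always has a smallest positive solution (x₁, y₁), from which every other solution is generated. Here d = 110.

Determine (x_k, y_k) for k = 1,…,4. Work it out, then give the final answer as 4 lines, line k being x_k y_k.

d=110: √d = [10; 2,20] (ℓ=2, even), read p_1/q_1
i=0: a=10 ⇒ p=10, q=1
i=1: a=2 ⇒ p=21, q=2
(x₁, y₁) = (21, 2);  21² − 110·2² = 1 ✓
(21+2√110)^2 = 881 + 84√110
(21+2√110)^3 = 36981 + 3526√110
(21+2√110)^4 = 1552321 + 148008√110

21 2
881 84
36981 3526
1552321 148008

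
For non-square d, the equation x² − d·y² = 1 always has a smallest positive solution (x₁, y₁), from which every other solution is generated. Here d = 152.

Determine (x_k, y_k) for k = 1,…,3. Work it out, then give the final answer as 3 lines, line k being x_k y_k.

37 3
2737 222
202501 16425

√152 = [12; 3,24, …], period ℓ=2 (even) → k=1
a_0=12:  p_0=12·1+0=12,  q_0=12·0+1=1
a_1=3:  p_1=3·12+1=37,  q_1=3·1+0=3
fundamental: x₁=37, y₁=3  (since 1369 − 152·9 = 1)
(37+3√152)^2 = 2737 + 222√152
(37+3√152)^3 = 202501 + 16425√152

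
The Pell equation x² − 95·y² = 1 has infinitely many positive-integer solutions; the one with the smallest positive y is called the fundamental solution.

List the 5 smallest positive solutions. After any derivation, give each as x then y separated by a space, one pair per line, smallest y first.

39 4
3041 312
237159 24332
18495361 1897584
1442400999 147987220

[9; 1,2,1,18] for √95; ℓ=4 ⇒ convergent index 3
i=0: a=9 ⇒ p=9, q=1
…
i=2: a=2 ⇒ p=29, q=3
i=3: a=1 ⇒ p=39, q=4
fundamental: x₁=39, y₁=4  (since 1521 − 95·16 = 1)
n=2: (39,4)∘(39,4) = (39·39+95·4·4, 39·4+4·39) = (3041,312)
n=3: (3041,312)∘(39,4) = (39·3041+95·4·312, 39·312+4·3041) = (237159,24332)
n=4: (237159,24332)∘(39,4) = (39·237159+95·4·24332, 39·24332+4·237159) = (18495361,1897584)
n=5: (18495361,1897584)∘(39,4) = (39·18495361+95·4·1897584, 39·1897584+4·18495361) = (1442400999,147987220)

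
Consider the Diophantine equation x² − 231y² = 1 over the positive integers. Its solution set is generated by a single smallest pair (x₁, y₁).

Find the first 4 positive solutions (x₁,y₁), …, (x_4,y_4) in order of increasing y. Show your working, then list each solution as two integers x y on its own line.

d=231: √d = [15; 5,30] (ℓ=2, even), read p_1/q_1
k=0  a_k=15  p_k/q_k = 15/1
k=1  a_k=5  p_k/q_k = 76/5
→ (76, 5).  Check: 76²=5776, 231·5²=5775, difference 1.
(76+5√231)^2 = 11551 + 760√231
(76+5√231)^3 = 1755676 + 115515√231
(76+5√231)^4 = 266851201 + 17557520√231

76 5
11551 760
1755676 115515
266851201 17557520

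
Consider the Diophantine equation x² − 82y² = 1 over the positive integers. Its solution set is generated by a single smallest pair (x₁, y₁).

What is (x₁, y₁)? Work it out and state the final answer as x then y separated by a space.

163 18

d=82: √d = [9; 18] (ℓ=1, odd), read p_1/q_1
i=0: a=9 ⇒ p=9, q=1
i=1: a=18 ⇒ p=163, q=18
fundamental: x₁=163, y₁=18  (since 26569 − 82·324 = 1)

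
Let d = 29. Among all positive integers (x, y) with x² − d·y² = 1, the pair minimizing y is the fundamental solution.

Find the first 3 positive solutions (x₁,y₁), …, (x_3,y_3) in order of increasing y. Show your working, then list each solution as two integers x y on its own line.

√29 → a₀=5, period (2,1,1,2,10); ℓ=5 odd so k=9
i=0: a=5 ⇒ p=5, q=1
…
i=4: a=2 ⇒ p=70, q=13
…
i=7: a=1 ⇒ p=2251, q=418
i=8: a=1 ⇒ p=3775, q=701
i=9: a=2 ⇒ p=9801, q=1820
→ (9801, 1820).  Check: 9801²=96059601, 29·1820²=96059600, difference 1.
n=2: (9801,1820)∘(9801,1820) = (9801·9801+29·1820·1820, 9801·1820+1820·9801) = (192119201,35675640)
n=3: (192119201,35675640)∘(9801,1820) = (9801·192119201+29·1820·35675640, 9801·35675640+1820·192119201) = (3765920568201,699313893460)

9801 1820
192119201 35675640
3765920568201 699313893460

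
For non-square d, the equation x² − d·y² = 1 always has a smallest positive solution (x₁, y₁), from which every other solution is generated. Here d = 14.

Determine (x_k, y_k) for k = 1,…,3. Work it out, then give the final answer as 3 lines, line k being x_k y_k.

[3; 1,2,1,6] for √14; ℓ=4 ⇒ convergent index 3
a_0=3:  p_0=3·1+0=3,  q_0=3·0+1=1
…
a_2=2:  p_2=2·4+3=11,  q_2=2·1+1=3
a_3=1:  p_3=1·11+4=15,  q_3=1·3+1=4
→ (15, 4).  Check: 15²=225, 14·4²=224, difference 1.
n=2: (15,4)∘(15,4) = (15·15+14·4·4, 15·4+4·15) = (449,120)
n=3: (449,120)∘(15,4) = (15·449+14·4·120, 15·120+4·449) = (13455,3596)

15 4
449 120
13455 3596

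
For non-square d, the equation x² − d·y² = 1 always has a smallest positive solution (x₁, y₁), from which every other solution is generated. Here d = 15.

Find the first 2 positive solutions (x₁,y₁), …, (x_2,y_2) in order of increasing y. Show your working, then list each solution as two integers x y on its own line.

4 1
31 8

√15 = [3; 1,6, …], period ℓ=2 (even) → k=1
a_0=3:  p_0=3·1+0=3,  q_0=3·0+1=1
a_1=1:  p_1=1·3+1=4,  q_1=1·1+0=1
fundamental: x₁=4, y₁=1  (since 16 − 15·1 = 1)
(4+1√15)^2 = 31 + 8√15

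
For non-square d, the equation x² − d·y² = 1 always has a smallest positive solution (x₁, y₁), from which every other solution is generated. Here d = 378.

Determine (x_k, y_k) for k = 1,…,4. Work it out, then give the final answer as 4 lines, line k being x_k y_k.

√378 = [19; 2,3,1,4,1,3,2,38, …], period ℓ=8 (even) → k=7
i=0: a=19 ⇒ p=19, q=1
…
i=2: a=3 ⇒ p=136, q=7
i=3: a=1 ⇒ p=175, q=9
…
i=5: a=1 ⇒ p=1011, q=52
i=6: a=3 ⇒ p=3869, q=199
i=7: a=2 ⇒ p=8749, q=450
(x₁, y₁) = (8749, 450);  8749² − 378·450² = 1 ✓
(x_2, y_2) = (8749·8749 + 378·450·450, 8749·450 + 450·8749) = (153090001, 7874100)
(x_3, y_3) = (8749·153090001 + 378·450·7874100, 8749·7874100 + 450·153090001) = (2678768828749, 137781001350)
(x_4, y_4) = (8749·2678768828749 + 378·450·137781001350, 8749·137781001350 + 450·2678768828749) = (46873096812360001, 2410891953748200)

8749 450
153090001 7874100
2678768828749 137781001350
46873096812360001 2410891953748200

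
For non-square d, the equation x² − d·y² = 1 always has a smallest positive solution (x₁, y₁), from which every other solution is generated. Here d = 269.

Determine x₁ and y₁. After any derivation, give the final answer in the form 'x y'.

d=269: √d = [16; 2,2,32] (ℓ=3, odd), read p_5/q_5
step 0: (16, 1)  from 16·(1,0) + (0,1)
…
step 4: (5396, 329)  from 2·(2657,162) + (82,5)
step 5: (13449, 820)  from 2·(5396,329) + (2657,162)
fundamental: x₁=13449, y₁=820  (since 180875601 − 269·672400 = 1)

13449 820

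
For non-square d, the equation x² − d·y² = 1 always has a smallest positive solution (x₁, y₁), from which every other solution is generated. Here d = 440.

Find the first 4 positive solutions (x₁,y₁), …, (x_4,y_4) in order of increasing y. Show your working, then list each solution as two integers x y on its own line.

√440 = [20; 1,40, …], period ℓ=2 (even) → k=1
i=0: a=20 ⇒ p=20, q=1
i=1: a=1 ⇒ p=21, q=1
→ (21, 1).  Check: 21²=441, 440·1²=440, difference 1.
(x_2, y_2) = (21·21 + 440·1·1, 21·1 + 1·21) = (881, 42)
(x_3, y_3) = (21·881 + 440·1·42, 21·42 + 1·881) = (36981, 1763)
(x_4, y_4) = (21·36981 + 440·1·1763, 21·1763 + 1·36981) = (1552321, 74004)

21 1
881 42
36981 1763
1552321 74004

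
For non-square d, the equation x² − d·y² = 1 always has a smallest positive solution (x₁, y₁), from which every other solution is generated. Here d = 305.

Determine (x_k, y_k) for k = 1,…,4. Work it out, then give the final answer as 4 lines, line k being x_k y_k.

√305 → a₀=17, period (2,6,2,34); ℓ=4 even so k=3
i=0: a=17 ⇒ p=17, q=1
…
i=2: a=6 ⇒ p=227, q=13
i=3: a=2 ⇒ p=489, q=28
→ (489, 28).  Check: 489²=239121, 305·28²=239120, difference 1.
(x_2, y_2) = (489·489 + 305·28·28, 489·28 + 28·489) = (478241, 27384)
(x_3, y_3) = (489·478241 + 305·28·27384, 489·27384 + 28·478241) = (467719209, 26781524)
(x_4, y_4) = (489·467719209 + 305·28·26781524, 489·26781524 + 28·467719209) = (457428908161, 26192303088)

489 28
478241 27384
467719209 26781524
457428908161 26192303088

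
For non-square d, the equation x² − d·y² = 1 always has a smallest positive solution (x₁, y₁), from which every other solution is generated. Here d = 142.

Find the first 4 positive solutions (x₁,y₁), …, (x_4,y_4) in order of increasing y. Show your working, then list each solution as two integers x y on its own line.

√142 → a₀=11, period (1,10,1,22); ℓ=4 even so k=3
k=0  a_k=11  p_k/q_k = 11/1
k=1  a_k=1  p_k/q_k = 12/1
k=2  a_k=10  p_k/q_k = 131/11
k=3  a_k=1  p_k/q_k = 143/12
(x₁, y₁) = (143, 12);  143² − 142·12² = 1 ✓
(x_2, y_2) = (143·143 + 142·12·12, 143·12 + 12·143) = (40897, 3432)
(x_3, y_3) = (143·40897 + 142·12·3432, 143·3432 + 12·40897) = (11696399, 981540)
(x_4, y_4) = (143·11696399 + 142·12·981540, 143·981540 + 12·11696399) = (3345129217, 280717008)

143 12
40897 3432
11696399 981540
3345129217 280717008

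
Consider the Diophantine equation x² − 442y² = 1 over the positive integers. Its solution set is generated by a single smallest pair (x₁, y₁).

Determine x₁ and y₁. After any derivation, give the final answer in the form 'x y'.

d=442: √d = [21; 42] (ℓ=1, odd), read p_1/q_1
k=0  a_k=21  p_k/q_k = 21/1
k=1  a_k=42  p_k/q_k = 883/42
(x₁, y₁) = (883, 42);  883² − 442·42² = 1 ✓

883 42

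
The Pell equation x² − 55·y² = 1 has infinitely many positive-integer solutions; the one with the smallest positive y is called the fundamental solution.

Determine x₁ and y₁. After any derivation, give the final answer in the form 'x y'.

√55 = [7; 2,2,2,14, …], period ℓ=4 (even) → k=3
i=0: a=7 ⇒ p=7, q=1
…
i=2: a=2 ⇒ p=37, q=5
i=3: a=2 ⇒ p=89, q=12
→ (89, 12).  Check: 89²=7921, 55·12²=7920, difference 1.

89 12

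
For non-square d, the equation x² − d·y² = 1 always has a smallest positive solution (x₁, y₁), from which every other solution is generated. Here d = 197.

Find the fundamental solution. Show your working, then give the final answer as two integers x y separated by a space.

393 28

√197 = [14; 28, …], period ℓ=1 (odd) → k=1
step 0: (14, 1)  from 14·(1,0) + (0,1)
step 1: (393, 28)  from 28·(14,1) + (1,0)
→ (393, 28).  Check: 393²=154449, 197·28²=154448, difference 1.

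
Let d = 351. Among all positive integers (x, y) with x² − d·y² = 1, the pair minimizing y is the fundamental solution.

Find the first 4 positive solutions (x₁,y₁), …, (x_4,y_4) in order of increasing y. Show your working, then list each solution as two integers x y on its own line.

62425 3332
7793761249 416000200
973051091875225 51937624966668
121485428812828080001 6484412476672499600

[18; 1,2,1,3,2,2,2,3,1,2,1,36] for √351; ℓ=12 ⇒ convergent index 11
a_0=18:  p_0=18·1+0=18,  q_0=18·0+1=1
…
a_3=1:  p_3=1·56+19=75,  q_3=1·3+1=4
a_4=3:  p_4=3·75+56=281,  q_4=3·4+3=15
…
a_9=1:  p_9=1·12796+3747=16543,  q_9=1·683+200=883
a_10=2:  p_10=2·16543+12796=45882,  q_10=2·883+683=2449
a_11=1:  p_11=1·45882+16543=62425,  q_11=1·2449+883=3332
→ (62425, 3332).  Check: 62425²=3896880625, 351·3332²=3896880624, difference 1.
n=2: (62425,3332)∘(62425,3332) = (62425·62425+351·3332·3332, 62425·3332+3332·62425) = (7793761249,416000200)
n=3: (7793761249,416000200)∘(62425,3332) = (62425·7793761249+351·3332·416000200, 62425·416000200+3332·7793761249) = (973051091875225,51937624966668)
n=4: (973051091875225,51937624966668)∘(62425,3332) = (62425·973051091875225+351·3332·51937624966668, 62425·51937624966668+3332·973051091875225) = (121485428812828080001,6484412476672499600)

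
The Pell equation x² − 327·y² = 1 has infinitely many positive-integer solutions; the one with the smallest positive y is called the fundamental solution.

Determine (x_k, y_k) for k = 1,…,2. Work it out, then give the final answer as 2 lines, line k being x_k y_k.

217 12
94177 5208

[18; 12,36] for √327; ℓ=2 ⇒ convergent index 1
k=0  a_k=18  p_k/q_k = 18/1
k=1  a_k=12  p_k/q_k = 217/12
→ (217, 12).  Check: 217²=47089, 327·12²=47088, difference 1.
(x_2, y_2) = (217·217 + 327·12·12, 217·12 + 12·217) = (94177, 5208)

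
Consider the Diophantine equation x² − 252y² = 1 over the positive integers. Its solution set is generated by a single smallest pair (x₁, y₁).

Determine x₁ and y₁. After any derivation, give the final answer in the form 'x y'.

√252 → a₀=15, period (1,6,1,30); ℓ=4 even so k=3
k=0  a_k=15  p_k/q_k = 15/1
k=1  a_k=1  p_k/q_k = 16/1
k=2  a_k=6  p_k/q_k = 111/7
k=3  a_k=1  p_k/q_k = 127/8
(x₁, y₁) = (127, 8);  127² − 252·8² = 1 ✓

127 8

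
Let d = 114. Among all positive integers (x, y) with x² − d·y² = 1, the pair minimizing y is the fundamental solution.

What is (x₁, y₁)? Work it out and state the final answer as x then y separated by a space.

1025 96

√114 = [10; 1,2,10,2,1,20, …], period ℓ=6 (even) → k=5
a_0=10:  p_0=10·1+0=10,  q_0=10·0+1=1
…
a_4=2:  p_4=2·331+32=694,  q_4=2·31+3=65
a_5=1:  p_5=1·694+331=1025,  q_5=1·65+31=96
fundamental: x₁=1025, y₁=96  (since 1050625 − 114·9216 = 1)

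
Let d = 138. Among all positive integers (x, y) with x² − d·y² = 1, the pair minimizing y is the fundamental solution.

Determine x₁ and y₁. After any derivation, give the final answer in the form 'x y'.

47 4

[11; 1,2,1,22] for √138; ℓ=4 ⇒ convergent index 3
a_0=11:  p_0=11·1+0=11,  q_0=11·0+1=1
…
a_2=2:  p_2=2·12+11=35,  q_2=2·1+1=3
a_3=1:  p_3=1·35+12=47,  q_3=1·3+1=4
(x₁, y₁) = (47, 4);  47² − 138·4² = 1 ✓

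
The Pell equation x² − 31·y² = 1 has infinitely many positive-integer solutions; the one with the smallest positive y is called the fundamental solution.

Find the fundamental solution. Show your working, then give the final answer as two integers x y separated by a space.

[5; 1,1,3,5,3,1,1,10] for √31; ℓ=8 ⇒ convergent index 7
step 0: (5, 1)  from 5·(1,0) + (0,1)
…
step 2: (11, 2)  from 1·(6,1) + (5,1)
…
step 4: (206, 37)  from 5·(39,7) + (11,2)
…
step 6: (863, 155)  from 1·(657,118) + (206,37)
step 7: (1520, 273)  from 1·(863,155) + (657,118)
→ (1520, 273).  Check: 1520²=2310400, 31·273²=2310399, difference 1.

1520 273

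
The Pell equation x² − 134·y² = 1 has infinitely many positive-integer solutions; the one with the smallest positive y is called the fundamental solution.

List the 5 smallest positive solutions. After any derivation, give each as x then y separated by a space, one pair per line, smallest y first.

√134 = [11; 1,1,2,1,3,…,1,1,22, …], period ℓ=14 (even) → k=13
a_0=11:  p_0=11·1+0=11,  q_0=11·0+1=1
…
a_4=1:  p_4=1·58+23=81,  q_4=1·5+2=7
…
a_6=1:  p_6=1·301+81=382,  q_6=1·26+7=33
…
a_11=2:  p_11=2·22133+17630=61896,  q_11=2·1912+1523=5347
a_12=1:  p_12=1·61896+22133=84029,  q_12=1·5347+1912=7259
a_13=1:  p_13=1·84029+61896=145925,  q_13=1·7259+5347=12606
(x₁, y₁) = (145925, 12606);  145925² − 134·12606² = 1 ✓
k=2:  x_2 = 145925·145925+134·12606·12606 = 42588211249,  y_2 = 145925·12606+12606·145925 = 3679061100
k=3:  x_3 = 145925·42588211249+134·12606·3679061100 = 12429369452874725,  y_3 = 145925·3679061100+12606·42588211249 = 1073733982022394
k=4:  x_4 = 145925·12429369452874725+134·12606·1073733982022394 = 3627511474778900280001,  y_4 = 145925·1073733982022394+12606·12429369452874725 = 313369262649556627800
k=5:  x_5 = 145925·3627511474778900280001+134·12606·313369262649556627800 = 1058689223901792677265417125,  y_5 = 145925·313369262649556627800+12606·3627511474778900280001 = 91456819303199367841407606

145925 12606
42588211249 3679061100
12429369452874725 1073733982022394
3627511474778900280001 313369262649556627800
1058689223901792677265417125 91456819303199367841407606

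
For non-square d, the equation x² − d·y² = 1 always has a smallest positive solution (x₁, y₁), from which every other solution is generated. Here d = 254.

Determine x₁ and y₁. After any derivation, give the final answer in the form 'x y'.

255 16

√254 = [15; 1,14,1,30, …], period ℓ=4 (even) → k=3
k=0  a_k=15  p_k/q_k = 15/1
k=1  a_k=1  p_k/q_k = 16/1
k=2  a_k=14  p_k/q_k = 239/15
k=3  a_k=1  p_k/q_k = 255/16
fundamental: x₁=255, y₁=16  (since 65025 − 254·256 = 1)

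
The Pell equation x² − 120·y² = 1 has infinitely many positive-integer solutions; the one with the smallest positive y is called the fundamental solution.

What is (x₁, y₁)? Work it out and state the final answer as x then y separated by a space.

11 1

√120 → a₀=10, period (1,20); ℓ=2 even so k=1
step 0: (10, 1)  from 10·(1,0) + (0,1)
step 1: (11, 1)  from 1·(10,1) + (1,0)
fundamental: x₁=11, y₁=1  (since 121 − 120·1 = 1)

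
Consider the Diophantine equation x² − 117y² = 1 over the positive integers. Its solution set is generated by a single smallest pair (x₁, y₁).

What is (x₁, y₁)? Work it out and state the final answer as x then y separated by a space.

[10; 1,4,2,4,1,20] for √117; ℓ=6 ⇒ convergent index 5
a_0=10:  p_0=10·1+0=10,  q_0=10·0+1=1
…
a_2=4:  p_2=4·11+10=54,  q_2=4·1+1=5
a_3=2:  p_3=2·54+11=119,  q_3=2·5+1=11
a_4=4:  p_4=4·119+54=530,  q_4=4·11+5=49
a_5=1:  p_5=1·530+119=649,  q_5=1·49+11=60
fundamental: x₁=649, y₁=60  (since 421201 − 117·3600 = 1)

649 60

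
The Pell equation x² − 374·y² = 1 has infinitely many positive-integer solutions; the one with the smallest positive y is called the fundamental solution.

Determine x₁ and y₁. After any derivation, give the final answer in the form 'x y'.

3365 174

√374 = [19; 2,1,18,1,2,38, …], period ℓ=6 (even) → k=5
step 0: (19, 1)  from 19·(1,0) + (0,1)
…
step 3: (1083, 56)  from 18·(58,3) + (39,2)
step 4: (1141, 59)  from 1·(1083,56) + (58,3)
step 5: (3365, 174)  from 2·(1141,59) + (1083,56)
→ (3365, 174).  Check: 3365²=11323225, 374·174²=11323224, difference 1.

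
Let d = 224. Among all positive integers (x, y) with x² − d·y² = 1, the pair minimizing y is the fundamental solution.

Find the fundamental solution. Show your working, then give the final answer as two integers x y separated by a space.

15 1

√224 → a₀=14, period (1,28); ℓ=2 even so k=1
a_0=14:  p_0=14·1+0=14,  q_0=14·0+1=1
a_1=1:  p_1=1·14+1=15,  q_1=1·1+0=1
→ (15, 1).  Check: 15²=225, 224·1²=224, difference 1.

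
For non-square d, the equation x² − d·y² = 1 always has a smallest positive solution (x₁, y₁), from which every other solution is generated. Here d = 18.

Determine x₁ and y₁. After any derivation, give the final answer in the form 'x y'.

17 4

d=18: √d = [4; 4,8] (ℓ=2, even), read p_1/q_1
a_0=4:  p_0=4·1+0=4,  q_0=4·0+1=1
a_1=4:  p_1=4·4+1=17,  q_1=4·1+0=4
fundamental: x₁=17, y₁=4  (since 289 − 18·16 = 1)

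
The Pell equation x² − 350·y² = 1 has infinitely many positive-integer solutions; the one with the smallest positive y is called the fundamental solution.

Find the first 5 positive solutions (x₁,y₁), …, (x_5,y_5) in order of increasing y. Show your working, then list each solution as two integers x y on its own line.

[18; 1,2,2,2,1,36] for √350; ℓ=6 ⇒ convergent index 5
i=0: a=18 ⇒ p=18, q=1
i=1: a=1 ⇒ p=19, q=1
…
i=4: a=2 ⇒ p=318, q=17
i=5: a=1 ⇒ p=449, q=24
fundamental: x₁=449, y₁=24  (since 201601 − 350·576 = 1)
n=2: (449,24)∘(449,24) = (449·449+350·24·24, 449·24+24·449) = (403201,21552)
n=3: (403201,21552)∘(449,24) = (449·403201+350·24·21552, 449·21552+24·403201) = (362074049,19353672)
n=4: (362074049,19353672)∘(449,24) = (449·362074049+350·24·19353672, 449·19353672+24·362074049) = (325142092801,17379575904)
n=5: (325142092801,17379575904)∘(449,24) = (449·325142092801+350·24·17379575904, 449·17379575904+24·325142092801) = (291977237261249,15606839808120)

449 24
403201 21552
362074049 19353672
325142092801 17379575904
291977237261249 15606839808120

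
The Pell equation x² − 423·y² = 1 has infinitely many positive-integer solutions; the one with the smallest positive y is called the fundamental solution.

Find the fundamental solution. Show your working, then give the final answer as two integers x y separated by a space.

4607 224

√423 = [20; 1,1,3,4,3,1,1,40, …], period ℓ=8 (even) → k=7
step 0: (20, 1)  from 20·(1,0) + (0,1)
step 1: (21, 1)  from 1·(20,1) + (1,0)
…
step 4: (617, 30)  from 4·(144,7) + (41,2)
…
step 6: (2612, 127)  from 1·(1995,97) + (617,30)
step 7: (4607, 224)  from 1·(2612,127) + (1995,97)
(x₁, y₁) = (4607, 224);  4607² − 423·224² = 1 ✓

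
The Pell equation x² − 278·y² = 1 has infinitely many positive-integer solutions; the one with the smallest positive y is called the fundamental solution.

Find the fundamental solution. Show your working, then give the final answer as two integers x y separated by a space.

2501 150

√278 = [16; 1,2,16,2,1,32, …], period ℓ=6 (even) → k=5
k=0  a_k=16  p_k/q_k = 16/1
…
k=2  a_k=2  p_k/q_k = 50/3
…
k=4  a_k=2  p_k/q_k = 1684/101
k=5  a_k=1  p_k/q_k = 2501/150
→ (2501, 150).  Check: 2501²=6255001, 278·150²=6255000, difference 1.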